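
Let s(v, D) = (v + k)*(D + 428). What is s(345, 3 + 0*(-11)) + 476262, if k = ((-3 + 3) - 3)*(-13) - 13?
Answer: 636163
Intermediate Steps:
k = 26 (k = (0 - 3)*(-13) - 13 = -3*(-13) - 13 = 39 - 13 = 26)
s(v, D) = (26 + v)*(428 + D) (s(v, D) = (v + 26)*(D + 428) = (26 + v)*(428 + D))
s(345, 3 + 0*(-11)) + 476262 = (11128 + 26*(3 + 0*(-11)) + 428*345 + (3 + 0*(-11))*345) + 476262 = (11128 + 26*(3 + 0) + 147660 + (3 + 0)*345) + 476262 = (11128 + 26*3 + 147660 + 3*345) + 476262 = (11128 + 78 + 147660 + 1035) + 476262 = 159901 + 476262 = 636163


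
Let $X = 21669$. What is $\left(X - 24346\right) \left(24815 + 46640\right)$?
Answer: $-191285035$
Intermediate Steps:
$\left(X - 24346\right) \left(24815 + 46640\right) = \left(21669 - 24346\right) \left(24815 + 46640\right) = \left(-2677\right) 71455 = -191285035$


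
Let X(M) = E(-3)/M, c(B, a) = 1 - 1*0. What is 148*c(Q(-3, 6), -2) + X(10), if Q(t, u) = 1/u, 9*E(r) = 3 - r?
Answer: 2221/15 ≈ 148.07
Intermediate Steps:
E(r) = 1/3 - r/9 (E(r) = (3 - r)/9 = 1/3 - r/9)
c(B, a) = 1 (c(B, a) = 1 + 0 = 1)
X(M) = 2/(3*M) (X(M) = (1/3 - 1/9*(-3))/M = (1/3 + 1/3)/M = 2/(3*M))
148*c(Q(-3, 6), -2) + X(10) = 148*1 + (2/3)/10 = 148 + (2/3)*(1/10) = 148 + 1/15 = 2221/15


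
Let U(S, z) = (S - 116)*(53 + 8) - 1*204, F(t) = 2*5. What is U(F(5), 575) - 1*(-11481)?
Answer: 4811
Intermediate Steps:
F(t) = 10
U(S, z) = -7280 + 61*S (U(S, z) = (-116 + S)*61 - 204 = (-7076 + 61*S) - 204 = -7280 + 61*S)
U(F(5), 575) - 1*(-11481) = (-7280 + 61*10) - 1*(-11481) = (-7280 + 610) + 11481 = -6670 + 11481 = 4811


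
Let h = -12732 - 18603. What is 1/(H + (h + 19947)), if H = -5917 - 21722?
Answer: -1/39027 ≈ -2.5623e-5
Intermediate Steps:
H = -27639
h = -31335
1/(H + (h + 19947)) = 1/(-27639 + (-31335 + 19947)) = 1/(-27639 - 11388) = 1/(-39027) = -1/39027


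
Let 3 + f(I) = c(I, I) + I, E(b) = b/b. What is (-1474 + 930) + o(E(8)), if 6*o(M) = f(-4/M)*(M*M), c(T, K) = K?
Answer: -3275/6 ≈ -545.83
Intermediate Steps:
E(b) = 1
f(I) = -3 + 2*I (f(I) = -3 + (I + I) = -3 + 2*I)
o(M) = M²*(-3 - 8/M)/6 (o(M) = ((-3 + 2*(-4/M))*(M*M))/6 = ((-3 - 8/M)*M²)/6 = (M²*(-3 - 8/M))/6 = M²*(-3 - 8/M)/6)
(-1474 + 930) + o(E(8)) = (-1474 + 930) - ⅙*1*(8 + 3*1) = -544 - ⅙*1*(8 + 3) = -544 - ⅙*1*11 = -544 - 11/6 = -3275/6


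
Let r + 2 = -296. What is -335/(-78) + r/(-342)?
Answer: 22969/4446 ≈ 5.1662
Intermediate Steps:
r = -298 (r = -2 - 296 = -298)
-335/(-78) + r/(-342) = -335/(-78) - 298/(-342) = -335*(-1/78) - 298*(-1/342) = 335/78 + 149/171 = 22969/4446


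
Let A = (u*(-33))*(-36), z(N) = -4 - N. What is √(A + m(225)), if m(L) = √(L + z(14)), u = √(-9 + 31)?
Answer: √(3*√23 + 1188*√22) ≈ 74.744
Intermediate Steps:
u = √22 ≈ 4.6904
A = 1188*√22 (A = (√22*(-33))*(-36) = -33*√22*(-36) = 1188*√22 ≈ 5572.2)
m(L) = √(-18 + L) (m(L) = √(L + (-4 - 1*14)) = √(L + (-4 - 14)) = √(L - 18) = √(-18 + L))
√(A + m(225)) = √(1188*√22 + √(-18 + 225)) = √(1188*√22 + √207) = √(1188*√22 + 3*√23) = √(3*√23 + 1188*√22)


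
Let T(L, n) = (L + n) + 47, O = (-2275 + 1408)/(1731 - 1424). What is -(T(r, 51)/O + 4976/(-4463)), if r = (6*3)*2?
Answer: 187913086/3869421 ≈ 48.564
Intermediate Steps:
r = 36 (r = 18*2 = 36)
O = -867/307 ≈ -2.8241
T(L, n) = 47 + L + n
-(T(r, 51)/O + 4976/(-4463)) = -((47 + 36 + 51)/(-867/307) + 4976/(-4463)) = -(134*(-307/867) + 4976*(-1/4463)) = -(-41138/867 - 4976/4463) = -1*(-187913086/3869421) = 187913086/3869421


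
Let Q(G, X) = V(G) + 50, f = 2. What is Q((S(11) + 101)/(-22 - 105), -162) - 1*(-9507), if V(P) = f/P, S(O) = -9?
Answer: 439495/46 ≈ 9554.2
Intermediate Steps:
V(P) = 2/P
Q(G, X) = 50 + 2/G (Q(G, X) = 2/G + 50 = 50 + 2/G)
Q((S(11) + 101)/(-22 - 105), -162) - 1*(-9507) = (50 + 2/(((-9 + 101)/(-22 - 105)))) - 1*(-9507) = (50 + 2/((92/(-127)))) + 9507 = (50 + 2/((92*(-1/127)))) + 9507 = (50 + 2/(-92/127)) + 9507 = (50 + 2*(-127/92)) + 9507 = (50 - 127/46) + 9507 = 2173/46 + 9507 = 439495/46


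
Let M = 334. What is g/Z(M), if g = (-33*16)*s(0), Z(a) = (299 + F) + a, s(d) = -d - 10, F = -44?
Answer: 5280/589 ≈ 8.9643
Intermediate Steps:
s(d) = -10 - d
Z(a) = 255 + a (Z(a) = (299 - 44) + a = 255 + a)
g = 5280 (g = (-33*16)*(-10 - 1*0) = -528*(-10 + 0) = -528*(-10) = 5280)
g/Z(M) = 5280/(255 + 334) = 5280/589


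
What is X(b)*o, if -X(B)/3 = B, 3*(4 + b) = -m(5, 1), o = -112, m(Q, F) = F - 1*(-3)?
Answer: -1792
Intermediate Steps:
m(Q, F) = 3 + F (m(Q, F) = F + 3 = 3 + F)
b = -16/3 (b = -4 + (-(3 + 1))/3 = -4 + (-1*4)/3 = -4 + (⅓)*(-4) = -4 - 4/3 = -16/3 ≈ -5.3333)
X(B) = -3*B
X(b)*o = -3*(-16/3)*(-112) = 16*(-112) = -1792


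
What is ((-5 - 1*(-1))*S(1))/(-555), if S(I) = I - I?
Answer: 0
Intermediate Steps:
S(I) = 0
((-5 - 1*(-1))*S(1))/(-555) = ((-5 - 1*(-1))*0)/(-555) = ((-5 + 1)*0)*(-1/555) = -4*0*(-1/555) = 0*(-1/555) = 0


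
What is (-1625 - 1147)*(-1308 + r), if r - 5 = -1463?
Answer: 7667352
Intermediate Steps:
r = -1458 (r = 5 - 1463 = -1458)
(-1625 - 1147)*(-1308 + r) = (-1625 - 1147)*(-1308 - 1458) = -2772*(-2766) = 7667352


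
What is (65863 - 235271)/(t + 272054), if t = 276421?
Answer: -169408/548475 ≈ -0.30887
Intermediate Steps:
(65863 - 235271)/(t + 272054) = (65863 - 235271)/(276421 + 272054) = -169408/548475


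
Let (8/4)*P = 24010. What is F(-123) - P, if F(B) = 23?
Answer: -11982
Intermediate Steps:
P = 12005 (P = (½)*24010 = 12005)
F(-123) - P = 23 - 1*12005 = 23 - 12005 = -11982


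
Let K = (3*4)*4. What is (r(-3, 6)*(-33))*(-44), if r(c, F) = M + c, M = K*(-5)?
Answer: -352836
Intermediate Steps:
K = 48 (K = 12*4 = 48)
M = -240 (M = 48*(-5) = -240)
r(c, F) = -240 + c
(r(-3, 6)*(-33))*(-44) = ((-240 - 3)*(-33))*(-44) = -243*(-33)*(-44) = 8019*(-44) = -352836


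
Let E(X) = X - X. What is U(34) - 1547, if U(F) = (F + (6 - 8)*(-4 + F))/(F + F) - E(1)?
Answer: -52611/34 ≈ -1547.4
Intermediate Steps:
E(X) = 0
U(F) = (8 - F)/(2*F) (U(F) = (F + (6 - 8)*(-4 + F))/(F + F) - 1*0 = (F - 2*(-4 + F))/((2*F)) + 0 = (F + (8 - 2*F))*(1/(2*F)) + 0 = (8 - F)*(1/(2*F)) + 0 = (8 - F)/(2*F) + 0 = (8 - F)/(2*F))
U(34) - 1547 = (½)*(8 - 1*34)/34 - 1547 = (½)*(1/34)*(8 - 34) - 1547 = (½)*(1/34)*(-26) - 1547 = -13/34 - 1547 = -52611/34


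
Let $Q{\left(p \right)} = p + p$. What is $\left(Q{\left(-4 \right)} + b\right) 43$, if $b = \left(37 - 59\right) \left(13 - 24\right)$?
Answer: $10062$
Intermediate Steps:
$Q{\left(p \right)} = 2 p$
$b = 242$ ($b = \left(-22\right) \left(-11\right) = 242$)
$\left(Q{\left(-4 \right)} + b\right) 43 = \left(2 \left(-4\right) + 242\right) 43 = \left(-8 + 242\right) 43 = 234 \cdot 43 = 10062$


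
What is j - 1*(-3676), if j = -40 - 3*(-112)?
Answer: 3972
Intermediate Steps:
j = 296 (j = -40 + 336 = 296)
j - 1*(-3676) = 296 - 1*(-3676) = 296 + 3676 = 3972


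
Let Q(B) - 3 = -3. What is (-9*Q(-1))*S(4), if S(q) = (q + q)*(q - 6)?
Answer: 0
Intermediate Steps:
S(q) = 2*q*(-6 + q) (S(q) = (2*q)*(-6 + q) = 2*q*(-6 + q))
Q(B) = 0 (Q(B) = 3 - 3 = 0)
(-9*Q(-1))*S(4) = (-9*0)*(2*4*(-6 + 4)) = 0*(2*4*(-2)) = 0*(-16) = 0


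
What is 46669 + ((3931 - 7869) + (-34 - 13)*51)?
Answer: 40334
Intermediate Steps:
46669 + ((3931 - 7869) + (-34 - 13)*51) = 46669 + (-3938 - 47*51) = 46669 + (-3938 - 2397) = 46669 - 6335 = 40334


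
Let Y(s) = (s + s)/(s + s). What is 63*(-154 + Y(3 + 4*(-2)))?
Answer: -9639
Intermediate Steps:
Y(s) = 1 (Y(s) = (2*s)/((2*s)) = (2*s)*(1/(2*s)) = 1)
63*(-154 + Y(3 + 4*(-2))) = 63*(-154 + 1) = 63*(-153) = -9639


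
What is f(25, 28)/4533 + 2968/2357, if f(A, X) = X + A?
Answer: 13578865/10684281 ≈ 1.2709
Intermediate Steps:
f(A, X) = A + X
f(25, 28)/4533 + 2968/2357 = (25 + 28)/4533 + 2968/2357 = 53*(1/4533) + 2968*(1/2357) = 53/4533 + 2968/2357 = 13578865/10684281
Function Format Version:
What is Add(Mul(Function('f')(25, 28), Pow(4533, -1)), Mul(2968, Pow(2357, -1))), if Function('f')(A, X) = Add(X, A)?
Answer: Rational(13578865, 10684281) ≈ 1.2709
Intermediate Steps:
Function('f')(A, X) = Add(A, X)
Add(Mul(Function('f')(25, 28), Pow(4533, -1)), Mul(2968, Pow(2357, -1))) = Add(Mul(Add(25, 28), Pow(4533, -1)), Mul(2968, Pow(2357, -1))) = Add(Mul(53, Rational(1, 4533)), Mul(2968, Rational(1, 2357))) = Add(Rational(53, 4533), Rational(2968, 2357)) = Rational(13578865, 10684281)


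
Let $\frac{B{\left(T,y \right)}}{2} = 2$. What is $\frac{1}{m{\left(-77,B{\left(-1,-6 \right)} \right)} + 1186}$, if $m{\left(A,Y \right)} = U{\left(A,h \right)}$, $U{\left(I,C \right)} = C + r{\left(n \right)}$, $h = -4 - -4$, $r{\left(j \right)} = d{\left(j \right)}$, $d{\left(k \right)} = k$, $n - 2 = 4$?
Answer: $\frac{1}{1192} \approx 0.00083893$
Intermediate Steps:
$n = 6$ ($n = 2 + 4 = 6$)
$r{\left(j \right)} = j$
$h = 0$ ($h = -4 + 4 = 0$)
$B{\left(T,y \right)} = 4$ ($B{\left(T,y \right)} = 2 \cdot 2 = 4$)
$U{\left(I,C \right)} = 6 + C$ ($U{\left(I,C \right)} = C + 6 = 6 + C$)
$m{\left(A,Y \right)} = 6$ ($m{\left(A,Y \right)} = 6 + 0 = 6$)
$\frac{1}{m{\left(-77,B{\left(-1,-6 \right)} \right)} + 1186} = \frac{1}{6 + 1186} = \frac{1}{1192}$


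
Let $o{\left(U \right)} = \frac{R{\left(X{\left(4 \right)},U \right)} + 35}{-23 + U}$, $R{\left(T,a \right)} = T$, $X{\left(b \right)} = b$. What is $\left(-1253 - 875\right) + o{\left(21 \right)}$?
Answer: $- \frac{4295}{2} \approx -2147.5$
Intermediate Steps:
$o{\left(U \right)} = \frac{39}{-23 + U}$ ($o{\left(U \right)} = \frac{4 + 35}{-23 + U} = \frac{39}{-23 + U}$)
$\left(-1253 - 875\right) + o{\left(21 \right)} = \left(-1253 - 875\right) + \frac{39}{-23 + 21} = -2128 + \frac{39}{-2} = -2128 + 39 \left(- \frac{1}{2}\right) = -2128 - \frac{39}{2} = - \frac{4295}{2}$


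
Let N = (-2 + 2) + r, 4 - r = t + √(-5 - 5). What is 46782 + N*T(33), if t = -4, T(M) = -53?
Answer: 46358 + 53*I*√10 ≈ 46358.0 + 167.6*I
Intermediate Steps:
r = 8 - I*√10 (r = 4 - (-4 + √(-5 - 5)) = 4 - (-4 + √(-10)) = 4 - (-4 + I*√10) = 4 + (4 - I*√10) = 8 - I*√10 ≈ 8.0 - 3.1623*I)
N = 8 - I*√10 (N = (-2 + 2) + (8 - I*√10) = 0 + (8 - I*√10) = 8 - I*√10 ≈ 8.0 - 3.1623*I)
46782 + N*T(33) = 46782 + (8 - I*√10)*(-53) = 46782 + (-424 + 53*I*√10) = 46358 + 53*I*√10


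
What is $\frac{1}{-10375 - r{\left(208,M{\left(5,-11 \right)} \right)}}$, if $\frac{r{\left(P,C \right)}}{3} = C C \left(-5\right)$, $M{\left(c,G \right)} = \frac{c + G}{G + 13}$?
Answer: $- \frac{1}{10240} \approx -9.7656 \cdot 10^{-5}$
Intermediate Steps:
$M{\left(c,G \right)} = \frac{G + c}{13 + G}$
$r{\left(P,C \right)} = - 15 C^{2}$ ($r{\left(P,C \right)} = 3 C C \left(-5\right) = 3 C^{2} \left(-5\right) = 3 \left(- 5 C^{2}\right) = - 15 C^{2}$)
$\frac{1}{-10375 - r{\left(208,M{\left(5,-11 \right)} \right)}} = \frac{1}{-10375 - - 15 \left(\frac{-11 + 5}{13 - 11}\right)^{2}} = \frac{1}{-10375 - - 15 \left(\frac{1}{2} \left(-6\right)\right)^{2}} = \frac{1}{-10375 - - 15 \left(-3\right)^{2}} = \frac{1}{-10375 - \left(-15\right) 9} = \frac{1}{-10375 - -135} = \frac{1}{-10375 + 135} = \frac{1}{-10240} = - \frac{1}{10240}$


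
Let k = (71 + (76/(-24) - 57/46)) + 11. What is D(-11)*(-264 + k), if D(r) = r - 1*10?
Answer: 90034/23 ≈ 3914.5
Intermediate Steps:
D(r) = -10 + r (D(r) = r - 10 = -10 + r)
k = 5354/69 (k = (71 + (76*(-1/24) - 57*1/46)) + 11 = (71 + (-19/6 - 57/46)) + 11 = (71 - 304/69) + 11 = 4595/69 + 11 = 5354/69 ≈ 77.594)
D(-11)*(-264 + k) = (-10 - 11)*(-264 + 5354/69) = -21*(-12862/69) = 90034/23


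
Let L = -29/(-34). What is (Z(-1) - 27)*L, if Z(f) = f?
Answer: -406/17 ≈ -23.882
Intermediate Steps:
L = 29/34 (L = -29*(-1/34) = 29/34 ≈ 0.85294)
(Z(-1) - 27)*L = (-1 - 27)*(29/34) = -28*29/34 = -406/17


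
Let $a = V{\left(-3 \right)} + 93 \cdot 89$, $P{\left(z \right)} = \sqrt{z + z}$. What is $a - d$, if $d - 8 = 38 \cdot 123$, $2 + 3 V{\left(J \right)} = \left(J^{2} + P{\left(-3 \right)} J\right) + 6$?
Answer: $\frac{10798}{3} - i \sqrt{6} \approx 3599.3 - 2.4495 i$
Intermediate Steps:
$P{\left(z \right)} = \sqrt{2} \sqrt{z}$ ($P{\left(z \right)} = \sqrt{2 z} = \sqrt{2} \sqrt{z}$)
$V{\left(J \right)} = \frac{4}{3} + \frac{J^{2}}{3} + \frac{i J \sqrt{6}}{3}$ ($V{\left(J \right)} = - \frac{2}{3} + \frac{\left(J^{2} + \sqrt{2} \sqrt{-3} J\right) + 6}{3} = - \frac{2}{3} + \frac{\left(J^{2} + \sqrt{2} i \sqrt{3} J\right) + 6}{3} = - \frac{2}{3} + \frac{\left(J^{2} + i \sqrt{6} J\right) + 6}{3} = - \frac{2}{3} + \frac{\left(J^{2} + i J \sqrt{6}\right) + 6}{3} = - \frac{2}{3} + \frac{6 + J^{2} + i J \sqrt{6}}{3} = - \frac{2}{3} + \left(2 + \frac{J^{2}}{3} + \frac{i J \sqrt{6}}{3}\right) = \frac{4}{3} + \frac{J^{2}}{3} + \frac{i J \sqrt{6}}{3}$)
$d = 4682$ ($d = 8 + 38 \cdot 123 = 8 + 4674 = 4682$)
$a = \frac{24844}{3} - i \sqrt{6}$ ($a = \left(\frac{4}{3} + \frac{\left(-3\right)^{2}}{3} + \frac{1}{3} i \left(-3\right) \sqrt{6}\right) + 93 \cdot 89 = \left(\frac{4}{3} + \frac{1}{3} \cdot 9 - i \sqrt{6}\right) + 8277 = \left(\frac{4}{3} + 3 - i \sqrt{6}\right) + 8277 = \left(\frac{13}{3} - i \sqrt{6}\right) + 8277 = \frac{24844}{3} - i \sqrt{6} \approx 8281.3 - 2.4495 i$)
$a - d = \left(\frac{24844}{3} - i \sqrt{6}\right) - 4682 = \frac{10798}{3} - i \sqrt{6}$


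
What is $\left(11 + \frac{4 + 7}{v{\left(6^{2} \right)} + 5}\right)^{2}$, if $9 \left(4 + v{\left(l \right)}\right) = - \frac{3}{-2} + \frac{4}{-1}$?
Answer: $\frac{116281}{169} \approx 688.05$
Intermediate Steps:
$v{\left(l \right)} = - \frac{77}{18}$ ($v{\left(l \right)} = -4 + \frac{- \frac{3}{-2} + \frac{4}{-1}}{9} = -4 + \frac{\left(-3\right) \left(- \frac{1}{2}\right) + 4 \left(-1\right)}{9} = -4 + \frac{\frac{3}{2} - 4}{9} = -4 + \frac{1}{9} \left(- \frac{5}{2}\right) = -4 - \frac{5}{18} = - \frac{77}{18}$)
$\left(11 + \frac{4 + 7}{v{\left(6^{2} \right)} + 5}\right)^{2} = \left(11 + \frac{4 + 7}{- \frac{77}{18} + 5}\right)^{2} = \left(11 + \frac{11}{\frac{13}{18}}\right)^{2} = \left(11 + 11 \cdot \frac{18}{13}\right)^{2} = \left(11 + \frac{198}{13}\right)^{2} = \left(\frac{341}{13}\right)^{2} = \frac{116281}{169}$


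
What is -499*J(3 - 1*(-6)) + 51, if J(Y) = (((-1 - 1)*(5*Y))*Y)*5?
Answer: 2021001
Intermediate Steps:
J(Y) = -50*Y² (J(Y) = ((-10*Y)*Y)*5 = -10*Y²*5 = -50*Y²)
-499*J(3 - 1*(-6)) + 51 = -(-24950)*(3 - 1*(-6))² + 51 = -(-24950)*(3 + 6)² + 51 = -(-24950)*9² + 51 = -(-24950)*81 + 51 = -499*(-4050) + 51 = 2020950 + 51 = 2021001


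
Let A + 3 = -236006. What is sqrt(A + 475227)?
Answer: 7*sqrt(4882) ≈ 489.10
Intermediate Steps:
A = -236009 (A = -3 - 236006 = -236009)
sqrt(A + 475227) = sqrt(-236009 + 475227) = sqrt(239218) = 7*sqrt(4882)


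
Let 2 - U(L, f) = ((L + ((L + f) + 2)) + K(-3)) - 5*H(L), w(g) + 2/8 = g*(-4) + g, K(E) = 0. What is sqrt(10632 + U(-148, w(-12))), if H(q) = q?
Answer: sqrt(40609)/2 ≈ 100.76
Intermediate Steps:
w(g) = -1/4 - 3*g (w(g) = -1/4 + (g*(-4) + g) = -1/4 + (-4*g + g) = -1/4 - 3*g)
U(L, f) = -f + 3*L (U(L, f) = 2 - (((L + ((L + f) + 2)) + 0) - 5*L) = 2 - (((L + (2 + L + f)) + 0) - 5*L) = 2 - (((2 + f + 2*L) + 0) - 5*L) = 2 - ((2 + f + 2*L) - 5*L) = 2 - (2 + f - 3*L) = 2 + (-2 - f + 3*L) = -f + 3*L)
sqrt(10632 + U(-148, w(-12))) = sqrt(10632 + (-(-1/4 - 3*(-12)) + 3*(-148))) = sqrt(10632 + (-(-1/4 + 36) - 444)) = sqrt(10632 + (-1*143/4 - 444)) = sqrt(10632 + (-143/4 - 444)) = sqrt(10632 - 1919/4) = sqrt(40609/4) = sqrt(40609)/2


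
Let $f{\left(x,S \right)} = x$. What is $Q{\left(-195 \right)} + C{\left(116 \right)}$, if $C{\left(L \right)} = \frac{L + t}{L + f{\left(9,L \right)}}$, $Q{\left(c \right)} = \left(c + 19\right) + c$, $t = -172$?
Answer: $- \frac{46431}{125} \approx -371.45$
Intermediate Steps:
$Q{\left(c \right)} = 19 + 2 c$ ($Q{\left(c \right)} = \left(19 + c\right) + c = 19 + 2 c$)
$C{\left(L \right)} = \frac{-172 + L}{9 + L}$ ($C{\left(L \right)} = \frac{L - 172}{L + 9} = \frac{-172 + L}{9 + L}$)
$Q{\left(-195 \right)} + C{\left(116 \right)} = \left(19 + 2 \left(-195\right)\right) + \frac{-172 + 116}{9 + 116} = \left(19 - 390\right) + \frac{1}{125} \left(-56\right) = -371 + \frac{1}{125} \left(-56\right) = -371 - \frac{56}{125} = - \frac{46431}{125}$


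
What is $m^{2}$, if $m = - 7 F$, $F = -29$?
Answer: $41209$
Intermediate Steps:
$m = 203$ ($m = \left(-7\right) \left(-29\right) = 203$)
$m^{2} = 203^{2} = 41209$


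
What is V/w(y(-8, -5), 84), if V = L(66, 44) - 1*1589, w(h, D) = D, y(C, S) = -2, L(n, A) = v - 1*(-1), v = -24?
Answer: -403/21 ≈ -19.190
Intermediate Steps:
L(n, A) = -23 (L(n, A) = -24 - 1*(-1) = -24 + 1 = -23)
V = -1612 (V = -23 - 1*1589 = -23 - 1589 = -1612)
V/w(y(-8, -5), 84) = -1612/84 = -1612*1/84 = -403/21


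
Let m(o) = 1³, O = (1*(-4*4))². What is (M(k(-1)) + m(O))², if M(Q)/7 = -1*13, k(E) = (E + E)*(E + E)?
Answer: 8100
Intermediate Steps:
k(E) = 4*E² (k(E) = (2*E)*(2*E) = 4*E²)
O = 256 (O = (1*(-16))² = (-16)² = 256)
m(o) = 1
M(Q) = -91 (M(Q) = 7*(-1*13) = 7*(-13) = -91)
(M(k(-1)) + m(O))² = (-91 + 1)² = (-90)² = 8100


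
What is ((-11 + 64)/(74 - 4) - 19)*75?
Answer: -19155/14 ≈ -1368.2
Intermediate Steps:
((-11 + 64)/(74 - 4) - 19)*75 = (53/70 - 19)*75 = -1277/70*75 = -19155/14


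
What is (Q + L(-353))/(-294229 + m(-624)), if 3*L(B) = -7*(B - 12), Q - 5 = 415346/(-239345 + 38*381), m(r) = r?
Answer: -576662152/198908128653 ≈ -0.0028991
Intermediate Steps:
Q = 708989/224867 (Q = 5 + 415346/(-239345 + 38*381) = 5 + 415346/(-239345 + 14478) = 5 + 415346/(-224867) = 5 + 415346*(-1/224867) = 5 - 415346/224867 = 708989/224867 ≈ 3.1529)
L(B) = 28 - 7*B/3 (L(B) = (-7*(B - 12))/3 = (-7*(-12 + B))/3 = (84 - 7*B)/3 = 28 - 7*B/3)
(Q + L(-353))/(-294229 + m(-624)) = (708989/224867 + (28 - 7/3*(-353)))/(-294229 - 624) = (708989/224867 + (28 + 2471/3))/(-294853) = (708989/224867 + 2555/3)*(-1/294853) = (576662152/674601)*(-1/294853) = -576662152/198908128653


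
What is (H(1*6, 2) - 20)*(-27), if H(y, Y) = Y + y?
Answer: 324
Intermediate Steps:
(H(1*6, 2) - 20)*(-27) = ((2 + 1*6) - 20)*(-27) = ((2 + 6) - 20)*(-27) = (8 - 20)*(-27) = -12*(-27) = 324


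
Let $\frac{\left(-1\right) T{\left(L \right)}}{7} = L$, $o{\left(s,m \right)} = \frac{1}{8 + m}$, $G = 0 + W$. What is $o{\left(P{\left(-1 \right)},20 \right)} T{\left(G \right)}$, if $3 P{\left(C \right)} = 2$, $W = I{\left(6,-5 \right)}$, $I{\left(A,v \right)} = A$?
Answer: $- \frac{3}{2} \approx -1.5$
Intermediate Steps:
$W = 6$
$G = 6$ ($G = 0 + 6 = 6$)
$P{\left(C \right)} = \frac{2}{3}$ ($P{\left(C \right)} = \frac{1}{3} \cdot 2 = \frac{2}{3}$)
$T{\left(L \right)} = - 7 L$
$o{\left(P{\left(-1 \right)},20 \right)} T{\left(G \right)} = \frac{\left(-7\right) 6}{8 + 20} = \frac{1}{28} \left(-42\right) = - \frac{3}{2}$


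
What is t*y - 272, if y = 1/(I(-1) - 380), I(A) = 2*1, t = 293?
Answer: -103109/378 ≈ -272.77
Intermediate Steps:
I(A) = 2
y = -1/378 (y = 1/(2 - 380) = 1/(-378) = -1/378 ≈ -0.0026455)
t*y - 272 = 293*(-1/378) - 272 = -293/378 - 272 = -103109/378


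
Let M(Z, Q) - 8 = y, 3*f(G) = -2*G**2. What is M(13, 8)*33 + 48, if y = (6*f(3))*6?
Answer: -6816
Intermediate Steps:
f(G) = -2*G**2/3 (f(G) = (-2*G**2)/3 = -2*G**2/3)
y = -216 (y = (6*(-2/3*3**2))*6 = (6*(-2/3*9))*6 = (6*(-6))*6 = -36*6 = -216)
M(Z, Q) = -208 (M(Z, Q) = 8 - 216 = -208)
M(13, 8)*33 + 48 = -208*33 + 48 = -6864 + 48 = -6816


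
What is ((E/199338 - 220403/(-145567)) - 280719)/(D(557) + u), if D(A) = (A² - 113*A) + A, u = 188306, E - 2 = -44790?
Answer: -4072797766876028/6328194509290233 ≈ -0.64360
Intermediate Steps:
E = -44788 (E = 2 - 44790 = -44788)
D(A) = A² - 112*A
((E/199338 - 220403/(-145567)) - 280719)/(D(557) + u) = ((-44788/199338 - 220403/(-145567)) - 280719)/(557*(-112 + 557) + 188306) = ((-44788*1/199338 - 220403*(-1/145567)) - 280719)/(557*445 + 188306) = ((-22394/99669 + 220403/145567) - 280719)/(247865 + 188306) = (18707519209/14508517323 - 280719)/436171 = -4072797766876028/14508517323*1/436171 = -4072797766876028/6328194509290233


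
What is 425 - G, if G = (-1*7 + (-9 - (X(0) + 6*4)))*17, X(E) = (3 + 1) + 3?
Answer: 1224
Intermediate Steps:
X(E) = 7 (X(E) = 4 + 3 = 7)
G = -799 (G = (-1*7 + (-9 - (7 + 6*4)))*17 = (-7 + (-9 - (7 + 24)))*17 = (-7 + (-9 - 1*31))*17 = (-7 + (-9 - 31))*17 = (-7 - 40)*17 = -47*17 = -799)
425 - G = 425 - 1*(-799) = 425 + 799 = 1224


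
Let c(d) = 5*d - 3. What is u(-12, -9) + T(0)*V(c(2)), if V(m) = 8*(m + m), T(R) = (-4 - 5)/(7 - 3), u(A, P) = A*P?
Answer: -144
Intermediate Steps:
c(d) = -3 + 5*d
T(R) = -9/4
V(m) = 16*m (V(m) = 8*(2*m) = 16*m)
u(-12, -9) + T(0)*V(c(2)) = -12*(-9) - 36*(-3 + 5*2) = 108 - 36*(-3 + 10) = 108 - 36*7 = 108 - 9/4*112 = 108 - 252 = -144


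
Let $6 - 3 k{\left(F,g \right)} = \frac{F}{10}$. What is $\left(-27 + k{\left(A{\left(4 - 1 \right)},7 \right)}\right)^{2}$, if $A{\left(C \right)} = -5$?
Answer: $\frac{22201}{36} \approx 616.69$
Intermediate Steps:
$k{\left(F,g \right)} = 2 - \frac{F}{30}$ ($k{\left(F,g \right)} = 2 - \frac{F \frac{1}{10}}{3} = 2 - \frac{\frac{1}{10} F}{3} = 2 - \frac{F}{30}$)
$\left(-27 + k{\left(A{\left(4 - 1 \right)},7 \right)}\right)^{2} = \left(-27 + \left(2 - - \frac{1}{6}\right)\right)^{2} = \left(-27 + \left(2 + \frac{1}{6}\right)\right)^{2} = \left(-27 + \frac{13}{6}\right)^{2} = \left(- \frac{149}{6}\right)^{2} = \frac{22201}{36}$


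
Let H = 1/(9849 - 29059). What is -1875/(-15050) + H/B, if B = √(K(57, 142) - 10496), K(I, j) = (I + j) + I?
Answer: 75/602 + I*√10/6147200 ≈ 0.12458 + 5.1443e-7*I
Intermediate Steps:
K(I, j) = j + 2*I
H = -1/19210 (H = 1/(-19210) = -1/19210 ≈ -5.2056e-5)
B = 32*I*√10 (B = √((142 + 2*57) - 10496) = √((142 + 114) - 10496) = √(256 - 10496) = √(-10240) = 32*I*√10 ≈ 101.19*I)
-1875/(-15050) + H/B = -1875/(-15050) - (-I*√10/320)/19210 = -1875*(-1/15050) - (-1)*I*√10/6147200 = 75/602 + I*√10/6147200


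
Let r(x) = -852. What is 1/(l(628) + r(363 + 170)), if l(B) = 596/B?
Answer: -157/133615 ≈ -0.0011750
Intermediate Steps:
1/(l(628) + r(363 + 170)) = 1/(596/628 - 852) = 1/(596*(1/628) - 852) = 1/(149/157 - 852) = 1/(-133615/157) = -157/133615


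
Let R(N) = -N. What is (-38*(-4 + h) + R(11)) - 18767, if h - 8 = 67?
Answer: -21476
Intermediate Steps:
h = 75 (h = 8 + 67 = 75)
(-38*(-4 + h) + R(11)) - 18767 = (-38*(-4 + 75) - 1*11) - 18767 = (-38*71 - 11) - 18767 = (-2698 - 11) - 18767 = -2709 - 18767 = -21476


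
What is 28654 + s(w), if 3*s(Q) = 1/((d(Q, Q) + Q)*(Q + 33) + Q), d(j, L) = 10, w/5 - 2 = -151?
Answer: 44921592151/1567725 ≈ 28654.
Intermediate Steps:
w = -745 (w = 10 + 5*(-151) = 10 - 755 = -745)
s(Q) = 1/(3*(Q + (10 + Q)*(33 + Q))) (s(Q) = 1/(3*((10 + Q)*(Q + 33) + Q)) = 1/(3*((10 + Q)*(33 + Q) + Q)) = 1/(3*(Q + (10 + Q)*(33 + Q))))
28654 + s(w) = 28654 + 1/(3*(330 + (-745)**2 + 44*(-745))) = 28654 + 1/(3*(330 + 555025 - 32780)) = 28654 + (1/3)/522575 = 28654 + (1/3)*(1/522575) = 28654 + 1/1567725 = 44921592151/1567725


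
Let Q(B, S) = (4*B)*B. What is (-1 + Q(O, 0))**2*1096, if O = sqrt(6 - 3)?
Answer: 132616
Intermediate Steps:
O = sqrt(3) ≈ 1.7320
Q(B, S) = 4*B**2
(-1 + Q(O, 0))**2*1096 = (-1 + 4*(sqrt(3))**2)**2*1096 = (-1 + 4*3)**2*1096 = (-1 + 12)**2*1096 = 11**2*1096 = 121*1096 = 132616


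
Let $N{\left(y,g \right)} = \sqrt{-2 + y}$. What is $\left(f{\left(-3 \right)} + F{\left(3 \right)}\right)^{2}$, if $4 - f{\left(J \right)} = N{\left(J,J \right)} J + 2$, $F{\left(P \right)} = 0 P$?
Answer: $-41 + 12 i \sqrt{5} \approx -41.0 + 26.833 i$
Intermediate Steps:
$F{\left(P \right)} = 0$
$f{\left(J \right)} = 2 - J \sqrt{-2 + J}$ ($f{\left(J \right)} = 4 - \left(\sqrt{-2 + J} J + 2\right) = 4 - \left(J \sqrt{-2 + J} + 2\right) = 4 - \left(2 + J \sqrt{-2 + J}\right) = 2 - J \sqrt{-2 + J}$)
$\left(f{\left(-3 \right)} + F{\left(3 \right)}\right)^{2} = \left(\left(2 - - 3 \sqrt{-2 - 3}\right) + 0\right)^{2} = \left(\left(2 - - 3 \sqrt{-5}\right) + 0\right)^{2} = \left(\left(2 - - 3 i \sqrt{5}\right) + 0\right)^{2} = \left(\left(2 + 3 i \sqrt{5}\right) + 0\right)^{2} = \left(2 + 3 i \sqrt{5}\right)^{2}$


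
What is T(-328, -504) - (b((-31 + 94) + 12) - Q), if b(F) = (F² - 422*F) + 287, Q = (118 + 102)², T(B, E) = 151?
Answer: 74289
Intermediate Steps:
Q = 48400 (Q = 220² = 48400)
b(F) = 287 + F² - 422*F
T(-328, -504) - (b((-31 + 94) + 12) - Q) = 151 - ((287 + ((-31 + 94) + 12)² - 422*((-31 + 94) + 12)) - 1*48400) = 151 - ((287 + (63 + 12)² - 422*(63 + 12)) - 48400) = 151 - ((287 + 75² - 422*75) - 48400) = 151 - ((287 + 5625 - 31650) - 48400) = 151 - (-25738 - 48400) = 151 - 1*(-74138) = 151 + 74138 = 74289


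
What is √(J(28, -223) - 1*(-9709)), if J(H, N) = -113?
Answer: 2*√2399 ≈ 97.959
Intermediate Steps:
√(J(28, -223) - 1*(-9709)) = √(-113 - 1*(-9709)) = √(-113 + 9709) = √9596 = 2*√2399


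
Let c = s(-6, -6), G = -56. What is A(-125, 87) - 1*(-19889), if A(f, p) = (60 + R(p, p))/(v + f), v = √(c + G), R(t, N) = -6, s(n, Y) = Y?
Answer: 11555259/581 - 2*I*√62/581 ≈ 19889.0 - 0.027105*I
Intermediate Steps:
c = -6
v = I*√62 (v = √(-6 - 56) = √(-62) = I*√62 ≈ 7.874*I)
A(f, p) = 54/(f + I*√62) (A(f, p) = (60 - 6)/(I*√62 + f) = 54/(f + I*√62))
A(-125, 87) - 1*(-19889) = 54/(-125 + I*√62) - 1*(-19889) = 54/(-125 + I*√62) + 19889 = 19889 + 54/(-125 + I*√62)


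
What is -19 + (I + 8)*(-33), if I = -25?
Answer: 542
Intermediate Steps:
-19 + (I + 8)*(-33) = -19 + (-25 + 8)*(-33) = -19 - 17*(-33) = -19 + 561 = 542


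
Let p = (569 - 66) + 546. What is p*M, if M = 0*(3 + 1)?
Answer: 0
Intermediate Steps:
p = 1049 (p = 503 + 546 = 1049)
M = 0 (M = 0*4 = 0)
p*M = 1049*0 = 0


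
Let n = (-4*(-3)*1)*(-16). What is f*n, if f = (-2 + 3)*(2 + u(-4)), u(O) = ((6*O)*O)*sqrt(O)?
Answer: -384 - 36864*I ≈ -384.0 - 36864.0*I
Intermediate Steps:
u(O) = 6*O**(5/2) (u(O) = (6*O**2)*sqrt(O) = 6*O**(5/2))
f = 2 + 192*I (f = (-2 + 3)*(2 + 6*(-4)**(5/2)) = 1*(2 + 6*(32*I)) = 1*(2 + 192*I) = 2 + 192*I ≈ 2.0 + 192.0*I)
n = -192 (n = (12*1)*(-16) = 12*(-16) = -192)
f*n = (2 + 192*I)*(-192) = -384 - 36864*I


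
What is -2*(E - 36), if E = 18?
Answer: 36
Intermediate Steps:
-2*(E - 36) = -2*(18 - 36) = -2*(-18) = 36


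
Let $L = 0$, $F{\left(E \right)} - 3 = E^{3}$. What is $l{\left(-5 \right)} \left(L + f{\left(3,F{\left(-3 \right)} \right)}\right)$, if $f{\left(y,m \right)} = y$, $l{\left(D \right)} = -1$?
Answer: $-3$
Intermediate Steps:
$F{\left(E \right)} = 3 + E^{3}$
$l{\left(-5 \right)} \left(L + f{\left(3,F{\left(-3 \right)} \right)}\right) = - (0 + 3) = \left(-1\right) 3 = -3$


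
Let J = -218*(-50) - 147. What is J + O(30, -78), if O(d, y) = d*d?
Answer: 11653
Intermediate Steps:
O(d, y) = d²
J = 10753 (J = 10900 - 147 = 10753)
J + O(30, -78) = 10753 + 30² = 10753 + 900 = 11653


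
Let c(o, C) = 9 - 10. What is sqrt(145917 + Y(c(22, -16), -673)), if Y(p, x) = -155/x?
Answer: 2*sqrt(16522536302)/673 ≈ 381.99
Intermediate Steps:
c(o, C) = -1
sqrt(145917 + Y(c(22, -16), -673)) = sqrt(145917 - 155/(-673)) = sqrt(145917 - 155*(-1/673)) = sqrt(145917 + 155/673) = sqrt(98202296/673) = 2*sqrt(16522536302)/673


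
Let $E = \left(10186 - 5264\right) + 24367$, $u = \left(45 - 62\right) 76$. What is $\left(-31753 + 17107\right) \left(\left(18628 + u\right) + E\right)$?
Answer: $-682869750$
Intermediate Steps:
$u = -1292$ ($u = \left(-17\right) 76 = -1292$)
$E = 29289$ ($E = 4922 + 24367 = 29289$)
$\left(-31753 + 17107\right) \left(\left(18628 + u\right) + E\right) = \left(-31753 + 17107\right) \left(\left(18628 - 1292\right) + 29289\right) = - 14646 \left(17336 + 29289\right) = \left(-14646\right) 46625 = -682869750$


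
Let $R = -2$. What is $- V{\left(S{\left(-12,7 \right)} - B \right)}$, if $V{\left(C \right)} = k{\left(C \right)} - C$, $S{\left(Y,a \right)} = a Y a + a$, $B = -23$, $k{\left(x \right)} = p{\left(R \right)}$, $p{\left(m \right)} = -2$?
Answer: $-556$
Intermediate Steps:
$k{\left(x \right)} = -2$
$S{\left(Y,a \right)} = a + Y a^{2}$ ($S{\left(Y,a \right)} = Y a a + a = Y a^{2} + a = a + Y a^{2}$)
$V{\left(C \right)} = -2 - C$
$- V{\left(S{\left(-12,7 \right)} - B \right)} = - (-2 - \left(7 \left(1 - 84\right) - -23\right)) = - (-2 - \left(7 \left(1 - 84\right) + 23\right)) = - (-2 - \left(7 \left(-83\right) + 23\right)) = - (-2 - \left(-581 + 23\right)) = - (-2 - -558) = - (-2 + 558) = \left(-1\right) 556 = -556$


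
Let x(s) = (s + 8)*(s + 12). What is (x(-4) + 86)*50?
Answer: 5900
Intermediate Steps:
x(s) = (8 + s)*(12 + s)
(x(-4) + 86)*50 = ((96 + (-4)² + 20*(-4)) + 86)*50 = ((96 + 16 - 80) + 86)*50 = (32 + 86)*50 = 118*50 = 5900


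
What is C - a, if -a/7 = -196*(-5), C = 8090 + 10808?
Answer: 25758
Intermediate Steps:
C = 18898
a = -6860 (a = -(-1372)*(-5) = -7*980 = -6860)
C - a = 18898 - 1*(-6860) = 18898 + 6860 = 25758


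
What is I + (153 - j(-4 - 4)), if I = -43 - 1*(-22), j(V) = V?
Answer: 140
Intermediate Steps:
I = -21 (I = -43 + 22 = -21)
I + (153 - j(-4 - 4)) = -21 + (153 - (-4 - 4)) = -21 + (153 - 1*(-8)) = -21 + (153 + 8) = -21 + 161 = 140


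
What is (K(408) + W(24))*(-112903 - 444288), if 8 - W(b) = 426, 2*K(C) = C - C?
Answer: 232905838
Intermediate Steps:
K(C) = 0 (K(C) = (C - C)/2 = (½)*0 = 0)
W(b) = -418 (W(b) = 8 - 1*426 = 8 - 426 = -418)
(K(408) + W(24))*(-112903 - 444288) = (0 - 418)*(-112903 - 444288) = -418*(-557191) = 232905838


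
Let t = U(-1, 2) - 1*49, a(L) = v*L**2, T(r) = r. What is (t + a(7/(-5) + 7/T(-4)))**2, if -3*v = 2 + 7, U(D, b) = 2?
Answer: 942919849/160000 ≈ 5893.3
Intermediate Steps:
v = -3 (v = -(2 + 7)/3 = -1/3*9 = -3)
a(L) = -3*L**2
t = -47 (t = 2 - 1*49 = 2 - 49 = -47)
(t + a(7/(-5) + 7/T(-4)))**2 = (-47 - 3*(7/(-5) + 7/(-4))**2)**2 = (-47 - 3*(7*(-1/5) + 7*(-1/4))**2)**2 = (-47 - 3*(-7/5 - 7/4)**2)**2 = (-47 - 3*(-63/20)**2)**2 = (-47 - 3*3969/400)**2 = (-47 - 11907/400)**2 = (-30707/400)**2 = 942919849/160000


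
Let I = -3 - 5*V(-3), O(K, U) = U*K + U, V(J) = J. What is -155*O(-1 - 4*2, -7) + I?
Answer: -8668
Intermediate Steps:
O(K, U) = U + K*U (O(K, U) = K*U + U = U + K*U)
I = 12 (I = -3 - 5*(-3) = -3 + 15 = 12)
-155*O(-1 - 4*2, -7) + I = -(-1085)*(1 + (-1 - 4*2)) + 12 = -(-1085)*(1 + (-1 - 8)) + 12 = -(-1085)*(1 - 9) + 12 = -(-1085)*(-8) + 12 = -155*56 + 12 = -8680 + 12 = -8668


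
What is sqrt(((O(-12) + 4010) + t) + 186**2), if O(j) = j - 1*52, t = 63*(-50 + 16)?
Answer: 20*sqrt(91) ≈ 190.79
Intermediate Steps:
t = -2142 (t = 63*(-34) = -2142)
O(j) = -52 + j (O(j) = j - 52 = -52 + j)
sqrt(((O(-12) + 4010) + t) + 186**2) = sqrt((((-52 - 12) + 4010) - 2142) + 186**2) = sqrt(((-64 + 4010) - 2142) + 34596) = sqrt((3946 - 2142) + 34596) = sqrt(1804 + 34596) = sqrt(36400) = 20*sqrt(91)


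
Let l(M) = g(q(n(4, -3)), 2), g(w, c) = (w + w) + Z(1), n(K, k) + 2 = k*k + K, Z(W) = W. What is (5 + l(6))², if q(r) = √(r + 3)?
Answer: 92 + 24*√14 ≈ 181.80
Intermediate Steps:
n(K, k) = -2 + K + k² (n(K, k) = -2 + (k*k + K) = -2 + (k² + K) = -2 + (K + k²) = -2 + K + k²)
q(r) = √(3 + r)
g(w, c) = 1 + 2*w (g(w, c) = (w + w) + 1 = 2*w + 1 = 1 + 2*w)
l(M) = 1 + 2*√14 (l(M) = 1 + 2*√(3 + (-2 + 4 + (-3)²)) = 1 + 2*√(3 + (-2 + 4 + 9)) = 1 + 2*√(3 + 11) = 1 + 2*√14)
(5 + l(6))² = (5 + (1 + 2*√14))² = (6 + 2*√14)²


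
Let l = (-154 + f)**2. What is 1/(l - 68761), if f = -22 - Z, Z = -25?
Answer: -1/45960 ≈ -2.1758e-5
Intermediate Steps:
f = 3 (f = -22 - 1*(-25) = -22 + 25 = 3)
l = 22801 (l = (-154 + 3)**2 = (-151)**2 = 22801)
1/(l - 68761) = 1/(22801 - 68761) = 1/(-45960) = -1/45960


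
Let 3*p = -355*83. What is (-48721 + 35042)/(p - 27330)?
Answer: 41037/111455 ≈ 0.36819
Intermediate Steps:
p = -29465/3 (p = (-355*83)/3 = (1/3)*(-29465) = -29465/3 ≈ -9821.7)
(-48721 + 35042)/(p - 27330) = (-48721 + 35042)/(-29465/3 - 27330) = -13679/(-111455/3) = -13679*(-3/111455) = 41037/111455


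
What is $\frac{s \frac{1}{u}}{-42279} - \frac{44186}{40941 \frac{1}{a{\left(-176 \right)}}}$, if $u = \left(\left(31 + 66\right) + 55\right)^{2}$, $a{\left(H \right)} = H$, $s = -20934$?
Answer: $\frac{1266070930098445}{6665290438176} \approx 189.95$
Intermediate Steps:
$u = 23104$ ($u = \left(97 + 55\right)^{2} = 152^{2} = 23104$)
$\frac{s \frac{1}{u}}{-42279} - \frac{44186}{40941 \frac{1}{a{\left(-176 \right)}}} = \frac{\left(-20934\right) \frac{1}{23104}}{-42279} - \frac{44186}{40941 \frac{1}{-176}} = \left(-20934\right) \frac{1}{23104} \left(- \frac{1}{42279}\right) - \frac{44186}{40941 \left(- \frac{1}{176}\right)} = \left(- \frac{10467}{11552}\right) \left(- \frac{1}{42279}\right) - \frac{44186}{- \frac{40941}{176}} = \frac{3489}{162802336} - - \frac{7776736}{40941} = \frac{3489}{162802336} + \frac{7776736}{40941} = \frac{1266070930098445}{6665290438176}$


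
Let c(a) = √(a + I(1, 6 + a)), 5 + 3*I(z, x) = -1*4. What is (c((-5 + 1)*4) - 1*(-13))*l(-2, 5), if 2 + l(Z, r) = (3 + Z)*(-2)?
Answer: -52 - 4*I*√19 ≈ -52.0 - 17.436*I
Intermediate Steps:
I(z, x) = -3 (I(z, x) = -5/3 + (-1*4)/3 = -5/3 + (⅓)*(-4) = -5/3 - 4/3 = -3)
l(Z, r) = -8 - 2*Z (l(Z, r) = -2 + (3 + Z)*(-2) = -2 + (-6 - 2*Z) = -8 - 2*Z)
c(a) = √(-3 + a) (c(a) = √(a - 3) = √(-3 + a))
(c((-5 + 1)*4) - 1*(-13))*l(-2, 5) = (√(-3 + (-5 + 1)*4) - 1*(-13))*(-8 - 2*(-2)) = (√(-3 - 4*4) + 13)*(-8 + 4) = (√(-3 - 16) + 13)*(-4) = (√(-19) + 13)*(-4) = (I*√19 + 13)*(-4) = (13 + I*√19)*(-4) = -52 - 4*I*√19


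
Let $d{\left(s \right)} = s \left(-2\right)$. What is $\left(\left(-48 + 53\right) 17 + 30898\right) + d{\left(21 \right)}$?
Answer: $30941$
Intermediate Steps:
$d{\left(s \right)} = - 2 s$
$\left(\left(-48 + 53\right) 17 + 30898\right) + d{\left(21 \right)} = \left(\left(-48 + 53\right) 17 + 30898\right) - 42 = \left(5 \cdot 17 + 30898\right) - 42 = \left(85 + 30898\right) - 42 = 30983 - 42 = 30941$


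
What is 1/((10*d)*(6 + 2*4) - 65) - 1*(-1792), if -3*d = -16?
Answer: 3664643/2045 ≈ 1792.0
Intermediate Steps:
d = 16/3 (d = -1/3*(-16) = 16/3 ≈ 5.3333)
1/((10*d)*(6 + 2*4) - 65) - 1*(-1792) = 1/((10*(16/3))*(6 + 2*4) - 65) - 1*(-1792) = 1/(160*(6 + 8)/3 - 65) + 1792 = 1/((160/3)*14 - 65) + 1792 = 1/(2240/3 - 65) + 1792 = 1/(2045/3) + 1792 = 3/2045 + 1792 = 3664643/2045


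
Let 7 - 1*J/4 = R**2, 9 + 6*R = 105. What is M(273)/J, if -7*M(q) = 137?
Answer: 137/6972 ≈ 0.019650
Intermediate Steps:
R = 16 (R = -3/2 + (1/6)*105 = -3/2 + 35/2 = 16)
M(q) = -137/7 (M(q) = -1/7*137 = -137/7)
J = -996 (J = 28 - 4*16**2 = 28 - 4*256 = 28 - 1024 = -996)
M(273)/J = -137/7/(-996) = -137/7*(-1/996) = 137/6972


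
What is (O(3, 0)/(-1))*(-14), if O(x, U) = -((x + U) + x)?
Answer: -84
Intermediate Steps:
O(x, U) = -U - 2*x (O(x, U) = -((U + x) + x) = -(U + 2*x) = -U - 2*x)
(O(3, 0)/(-1))*(-14) = ((-1*0 - 2*3)/(-1))*(-14) = ((0 - 6)*(-1))*(-14) = -6*(-1)*(-14) = 6*(-14) = -84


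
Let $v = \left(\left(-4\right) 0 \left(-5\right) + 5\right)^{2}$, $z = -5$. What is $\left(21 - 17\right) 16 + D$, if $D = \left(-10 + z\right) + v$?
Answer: $74$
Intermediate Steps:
$v = 25$ ($v = \left(0 \left(-5\right) + 5\right)^{2} = \left(0 + 5\right)^{2} = 5^{2} = 25$)
$D = 10$ ($D = \left(-10 - 5\right) + 25 = -15 + 25 = 10$)
$\left(21 - 17\right) 16 + D = \left(21 - 17\right) 16 + 10 = 4 \cdot 16 + 10 = 64 + 10 = 74$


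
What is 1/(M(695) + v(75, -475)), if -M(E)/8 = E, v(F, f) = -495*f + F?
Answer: 1/229640 ≈ 4.3546e-6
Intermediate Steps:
v(F, f) = F - 495*f
M(E) = -8*E
1/(M(695) + v(75, -475)) = 1/(-8*695 + (75 - 495*(-475))) = 1/(-5560 + (75 + 235125)) = 1/(-5560 + 235200) = 1/229640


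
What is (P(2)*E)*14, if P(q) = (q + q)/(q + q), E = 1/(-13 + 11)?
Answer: -7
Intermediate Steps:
E = -1/2 (E = 1/(-2) = -1/2 ≈ -0.50000)
P(q) = 1 (P(q) = (2*q)/((2*q)) = (2*q)*(1/(2*q)) = 1)
(P(2)*E)*14 = (1*(-1/2))*14 = -1/2*14 = -7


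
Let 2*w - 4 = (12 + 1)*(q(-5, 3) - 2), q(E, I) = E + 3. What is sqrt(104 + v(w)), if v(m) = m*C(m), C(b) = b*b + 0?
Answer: 14*I*sqrt(70) ≈ 117.13*I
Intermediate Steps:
q(E, I) = 3 + E
w = -24 (w = 2 + ((12 + 1)*((3 - 5) - 2))/2 = 2 + (13*(-2 - 2))/2 = 2 + (13*(-4))/2 = 2 + (1/2)*(-52) = 2 - 26 = -24)
C(b) = b**2 (C(b) = b**2 + 0 = b**2)
v(m) = m**3 (v(m) = m*m**2 = m**3)
sqrt(104 + v(w)) = sqrt(104 + (-24)**3) = sqrt(104 - 13824) = sqrt(-13720) = 14*I*sqrt(70)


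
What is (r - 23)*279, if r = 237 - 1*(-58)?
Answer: 75888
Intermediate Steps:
r = 295 (r = 237 + 58 = 295)
(r - 23)*279 = (295 - 23)*279 = 272*279 = 75888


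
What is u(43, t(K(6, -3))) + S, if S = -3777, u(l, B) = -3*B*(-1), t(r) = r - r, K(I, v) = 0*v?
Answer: -3777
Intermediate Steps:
K(I, v) = 0
t(r) = 0
u(l, B) = 3*B
u(43, t(K(6, -3))) + S = 3*0 - 3777 = 0 - 3777 = -3777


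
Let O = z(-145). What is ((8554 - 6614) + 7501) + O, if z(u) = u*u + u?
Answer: 30321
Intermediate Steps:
z(u) = u + u² (z(u) = u² + u = u + u²)
O = 20880 (O = -145*(1 - 145) = -145*(-144) = 20880)
((8554 - 6614) + 7501) + O = ((8554 - 6614) + 7501) + 20880 = (1940 + 7501) + 20880 = 9441 + 20880 = 30321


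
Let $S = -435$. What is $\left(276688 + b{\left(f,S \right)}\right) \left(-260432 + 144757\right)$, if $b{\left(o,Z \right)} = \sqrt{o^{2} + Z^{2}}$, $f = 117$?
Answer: $-32005884400 - 347025 \sqrt{22546} \approx -3.2058 \cdot 10^{10}$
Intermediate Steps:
$b{\left(o,Z \right)} = \sqrt{Z^{2} + o^{2}}$
$\left(276688 + b{\left(f,S \right)}\right) \left(-260432 + 144757\right) = \left(276688 + \sqrt{\left(-435\right)^{2} + 117^{2}}\right) \left(-260432 + 144757\right) = \left(276688 + \sqrt{189225 + 13689}\right) \left(-115675\right) = \left(276688 + \sqrt{202914}\right) \left(-115675\right) = \left(276688 + 3 \sqrt{22546}\right) \left(-115675\right) = -32005884400 - 347025 \sqrt{22546}$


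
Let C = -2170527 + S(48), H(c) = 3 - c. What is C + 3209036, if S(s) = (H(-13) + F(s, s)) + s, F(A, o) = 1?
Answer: 1038574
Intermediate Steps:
S(s) = 17 + s (S(s) = ((3 - 1*(-13)) + 1) + s = ((3 + 13) + 1) + s = (16 + 1) + s = 17 + s)
C = -2170462 (C = -2170527 + (17 + 48) = -2170527 + 65 = -2170462)
C + 3209036 = -2170462 + 3209036 = 1038574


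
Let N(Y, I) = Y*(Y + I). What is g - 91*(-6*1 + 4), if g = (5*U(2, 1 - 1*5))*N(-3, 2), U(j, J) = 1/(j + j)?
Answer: 743/4 ≈ 185.75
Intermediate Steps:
N(Y, I) = Y*(I + Y)
U(j, J) = 1/(2*j)
g = 15/4 (g = (5*((½)/2))*(-3*(2 - 3)) = (5*((½)*(½)))*(-3*(-1)) = (5*(¼))*3 = (5/4)*3 = 15/4 ≈ 3.7500)
g - 91*(-6*1 + 4) = 15/4 - 91*(-6*1 + 4) = 15/4 - 91*(-6 + 4) = 15/4 - 91*(-2) = 15/4 + 182 = 743/4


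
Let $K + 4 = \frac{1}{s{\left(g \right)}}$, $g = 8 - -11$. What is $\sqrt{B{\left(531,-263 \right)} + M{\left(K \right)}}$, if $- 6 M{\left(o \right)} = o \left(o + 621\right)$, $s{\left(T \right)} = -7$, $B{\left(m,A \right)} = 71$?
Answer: $\frac{2 \sqrt{54786}}{21} \approx 22.292$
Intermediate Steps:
$g = 19$ ($g = 8 + 11 = 19$)
$K = - \frac{29}{7}$ ($K = -4 + \frac{1}{-7} = -4 - \frac{1}{7} = - \frac{29}{7} \approx -4.1429$)
$M{\left(o \right)} = - \frac{o \left(621 + o\right)}{6}$ ($M{\left(o \right)} = - \frac{o \left(o + 621\right)}{6} = - \frac{o \left(621 + o\right)}{6}$)
$\sqrt{B{\left(531,-263 \right)} + M{\left(K \right)}} = \sqrt{71 - - \frac{29 \left(621 - \frac{29}{7}\right)}{42}} = \sqrt{71 - \left(- \frac{29}{42}\right) \frac{4318}{7}} = \sqrt{71 + \frac{62611}{147}} = \sqrt{\frac{73048}{147}} = \frac{2 \sqrt{54786}}{21}$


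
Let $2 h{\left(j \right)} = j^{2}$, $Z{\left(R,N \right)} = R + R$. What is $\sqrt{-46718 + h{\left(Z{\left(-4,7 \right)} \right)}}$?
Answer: $i \sqrt{46686} \approx 216.07 i$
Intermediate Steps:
$Z{\left(R,N \right)} = 2 R$
$h{\left(j \right)} = \frac{j^{2}}{2}$
$\sqrt{-46718 + h{\left(Z{\left(-4,7 \right)} \right)}} = \sqrt{-46718 + \frac{\left(2 \left(-4\right)\right)^{2}}{2}} = \sqrt{-46718 + \frac{\left(-8\right)^{2}}{2}} = \sqrt{-46718 + \frac{1}{2} \cdot 64} = \sqrt{-46718 + 32} = \sqrt{-46686} = i \sqrt{46686}$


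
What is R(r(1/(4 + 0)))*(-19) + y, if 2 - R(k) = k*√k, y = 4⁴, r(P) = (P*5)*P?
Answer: 218 + 95*√5/64 ≈ 221.32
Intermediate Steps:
r(P) = 5*P² (r(P) = (5*P)*P = 5*P²)
y = 256
R(k) = 2 - k^(3/2) (R(k) = 2 - k*√k = 2 - k^(3/2))
R(r(1/(4 + 0)))*(-19) + y = (2 - (5*(1/(4 + 0))²)^(3/2))*(-19) + 256 = (2 - (5*(1/4)²)^(3/2))*(-19) + 256 = (2 - (5*(¼)²)^(3/2))*(-19) + 256 = (2 - (5*(1/16))^(3/2))*(-19) + 256 = (2 - (5/16)^(3/2))*(-19) + 256 = (2 - 5*√5/64)*(-19) + 256 = (-38 + 95*√5/64) + 256 = 218 + 95*√5/64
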